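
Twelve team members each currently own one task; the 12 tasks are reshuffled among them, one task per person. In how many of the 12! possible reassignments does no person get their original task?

176214841

!12 is the nearest integer to 12!/e.
12! = 479001600, and 479001600/e ≈ 176214840.93, so !12 = 176214841.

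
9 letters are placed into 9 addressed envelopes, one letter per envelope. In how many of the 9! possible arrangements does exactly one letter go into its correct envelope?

133497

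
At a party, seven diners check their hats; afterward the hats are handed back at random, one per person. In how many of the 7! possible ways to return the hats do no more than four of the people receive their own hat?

# with exactly i fixed is C(7,i)·!(7-i); sum over i=0..4:
  i=0: C(7,0)·!7 = 1·1854 = 1854
  i=1: C(7,1)·!6 = 7·265 = 1855
  i=2: C(7,2)·!5 = 21·44 = 924
  i=3: C(7,3)·!4 = 35·9 = 315
  i=4: C(7,4)·!3 = 35·2 = 70
Total = 5018.

5018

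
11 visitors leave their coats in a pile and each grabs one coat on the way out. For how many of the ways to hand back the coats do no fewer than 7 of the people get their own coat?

# with exactly i fixed is C(11,i)·!(11-i); sum over i=7..11:
  i=7: C(11,7)·!4 = 330·9 = 2970
  i=8: C(11,8)·!3 = 165·2 = 330
  i=9: C(11,9)·!2 = 55·1 = 55
  i=10: C(11,10)·!1 = 11·0 = 0
  i=11: C(11,11)·!0 = 1·1 = 1
Total = 3356.

3356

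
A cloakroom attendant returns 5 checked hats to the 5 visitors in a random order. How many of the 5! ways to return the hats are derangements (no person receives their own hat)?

44

!5 = 5! · Σ_{k=0}^{5} (-1)^k/k!
= 5! - 5!/1! + 5!/2! - 5!/3! + 5!/4! - 5!/5!
= 120 - 120 + 60 - 20 + 5 - 1
= 44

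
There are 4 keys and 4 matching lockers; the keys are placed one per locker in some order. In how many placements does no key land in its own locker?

9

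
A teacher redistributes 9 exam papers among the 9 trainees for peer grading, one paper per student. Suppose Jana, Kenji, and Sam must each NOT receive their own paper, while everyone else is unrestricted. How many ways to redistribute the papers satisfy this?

Inclusion-exclusion on the 3 forbidden self-matches:
Σ_{j=0}^{3} (-1)^j C(3,j)(9-j)!
= C(3,0)·9! - C(3,1)·8! + C(3,2)·7! - C(3,3)·6!
= 362880 - 120960 + 15120 - 720
= 256320

256320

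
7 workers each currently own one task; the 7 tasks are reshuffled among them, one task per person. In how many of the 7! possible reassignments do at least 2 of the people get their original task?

# with exactly i fixed is C(7,i)·!(7-i); sum over i=2..7:
  i=2: C(7,2)·!5 = 21·44 = 924
  i=3: C(7,3)·!4 = 35·9 = 315
  i=4: C(7,4)·!3 = 35·2 = 70
  i=5: C(7,5)·!2 = 21·1 = 21
  i=6: C(7,6)·!1 = 7·0 = 0
  i=7: C(7,7)·!0 = 1·1 = 1
Total = 1331.

1331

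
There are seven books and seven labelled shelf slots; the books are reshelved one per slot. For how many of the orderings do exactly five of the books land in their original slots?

Pick the 5 fixed positions: C(7,5) = 21 ways.
The other 2 form a derangement: !2 = 1.
Total: 21 × 1 = 21.

21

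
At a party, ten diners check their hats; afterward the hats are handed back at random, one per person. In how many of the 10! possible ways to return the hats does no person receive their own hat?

1334961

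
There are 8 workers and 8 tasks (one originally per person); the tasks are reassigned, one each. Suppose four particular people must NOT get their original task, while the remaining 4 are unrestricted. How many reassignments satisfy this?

24024

Inclusion-exclusion on the 4 forbidden self-matches:
Σ_{j=0}^{4} (-1)^j C(4,j)(8-j)!
= C(4,0)·8! - C(4,1)·7! + C(4,2)·6! - C(4,3)·5! + C(4,4)·4!
= 40320 - 20160 + 4320 - 480 + 24
= 24024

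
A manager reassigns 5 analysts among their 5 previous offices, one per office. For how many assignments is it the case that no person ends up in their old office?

The subfactorial !5 = [5!/e] (nearest integer).
5! = 120, and 120/e ≈ 44.15, so !5 = 44.

44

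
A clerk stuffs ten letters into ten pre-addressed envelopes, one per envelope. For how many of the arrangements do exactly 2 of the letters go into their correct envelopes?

Pick the 2 fixed positions: C(10,2) = 45 ways.
The remaining 8 must be deranged: !8 = 14833.
Total: 45 × 14833 = 667485.

667485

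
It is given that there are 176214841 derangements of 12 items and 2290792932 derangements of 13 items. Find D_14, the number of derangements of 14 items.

32071101049

D_14 = (14-1)·(D_13 + D_12) = 13·(2290792932 + 176214841) = 13·2467007773 = 32071101049.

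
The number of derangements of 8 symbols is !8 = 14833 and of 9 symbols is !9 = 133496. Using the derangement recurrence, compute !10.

1334961

!10 = (10-1)·(!9 + !8) = 9·(133496 + 14833) = 9·148329 = 1334961.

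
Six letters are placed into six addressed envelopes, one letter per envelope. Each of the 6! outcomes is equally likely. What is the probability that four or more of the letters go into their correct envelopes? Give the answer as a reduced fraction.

1/45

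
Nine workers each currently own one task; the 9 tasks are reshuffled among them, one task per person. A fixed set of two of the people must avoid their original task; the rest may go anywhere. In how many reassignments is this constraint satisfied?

287280

Inclusion-exclusion on the 2 forbidden self-matches:
Σ_{j=0}^{2} (-1)^j C(2,j)(9-j)!
= C(2,0)·9! - C(2,1)·8! + C(2,2)·7!
= 362880 - 80640 + 5040
= 287280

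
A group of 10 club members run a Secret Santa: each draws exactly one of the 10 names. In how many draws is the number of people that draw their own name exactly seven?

240

Pick the 7 fixed positions: C(10,7) = 120 ways.
The other 3 form a derangement: !3 = 2.
Total: 120 × 2 = 240.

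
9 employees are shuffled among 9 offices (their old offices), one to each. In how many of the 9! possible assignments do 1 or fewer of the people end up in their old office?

266993

# with exactly i fixed is C(9,i)·!(9-i); sum over i=0..1:
  i=0: C(9,0)·!9 = 1·133496 = 133496
  i=1: C(9,1)·!8 = 9·14833 = 133497
Total = 266993.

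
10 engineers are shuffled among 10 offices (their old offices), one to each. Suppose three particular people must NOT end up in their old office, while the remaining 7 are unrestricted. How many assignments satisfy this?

Inclusion-exclusion on the 3 forbidden self-matches:
Σ_{j=0}^{3} (-1)^j C(3,j)(10-j)!
= C(3,0)·10! - C(3,1)·9! + C(3,2)·8! - C(3,3)·7!
= 3628800 - 1088640 + 120960 - 5040
= 2656080

2656080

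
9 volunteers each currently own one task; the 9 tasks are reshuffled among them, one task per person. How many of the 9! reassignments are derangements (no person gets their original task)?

133496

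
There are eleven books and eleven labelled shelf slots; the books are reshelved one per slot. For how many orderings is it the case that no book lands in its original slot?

By inclusion-exclusion, !11 = Σ (-1)^k · 11!/k! for k=0..11
= 11! - 11!/1! + 11!/2! - 11!/3! + 11!/4! - 11!/5! + 11!/6! - 11!/7! + 11!/8! - 11!/9! + 11!/10! - 11!/11!
= 39916800 - 39916800 + 19958400 - 6652800 + 1663200 - 332640 + 55440 - 7920 + 990 - 110 + 11 - 1
= 14684570

14684570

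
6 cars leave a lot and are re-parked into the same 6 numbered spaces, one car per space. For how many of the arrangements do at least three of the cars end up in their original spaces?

56

Sum C(6,i)·!(6-i) for i = 3..6:
  i=3: C(6,3)·!3 = 20·2 = 40
  i=4: C(6,4)·!2 = 15·1 = 15
  i=5: C(6,5)·!1 = 6·0 = 0
  i=6: C(6,6)·!0 = 1·1 = 1
Total = 56.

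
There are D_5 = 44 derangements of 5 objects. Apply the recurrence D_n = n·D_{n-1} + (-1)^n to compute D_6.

265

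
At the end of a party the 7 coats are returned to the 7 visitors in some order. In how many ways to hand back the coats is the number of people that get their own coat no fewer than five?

22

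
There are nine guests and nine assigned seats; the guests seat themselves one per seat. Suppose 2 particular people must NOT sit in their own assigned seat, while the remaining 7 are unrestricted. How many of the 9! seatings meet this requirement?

287280

Inclusion-exclusion on the 2 forbidden self-matches:
Σ_{j=0}^{2} (-1)^j C(2,j)(9-j)!
= C(2,0)·9! - C(2,1)·8! + C(2,2)·7!
= 362880 - 80640 + 5040
= 287280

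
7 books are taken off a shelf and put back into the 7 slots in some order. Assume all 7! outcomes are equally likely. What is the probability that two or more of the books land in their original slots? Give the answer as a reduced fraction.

Favorable outcomes: Σ_{i≥2} C(7,i)·!(7-i) = 21·44 + 35·9 + 35·2 + 21·1 + 7·0 + 1·1 = 1331.
Total outcomes: 7! = 5040.
Probability = 1331/5040 = 1331/5040.

1331/5040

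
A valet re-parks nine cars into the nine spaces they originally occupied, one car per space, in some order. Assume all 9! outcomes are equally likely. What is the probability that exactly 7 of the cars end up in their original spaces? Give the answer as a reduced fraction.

1/10080

Favorable outcomes: C(9,7)·!2 = 36·1 = 36.
Total outcomes: 9! = 362880.
Probability = 36/362880 = 1/10080.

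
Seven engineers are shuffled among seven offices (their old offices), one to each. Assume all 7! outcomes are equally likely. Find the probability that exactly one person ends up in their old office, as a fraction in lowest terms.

Favorable outcomes: C(7,1)·!6 = 7·265 = 1855.
Total outcomes: 7! = 5040.
Probability = 1855/5040 = 53/144.

53/144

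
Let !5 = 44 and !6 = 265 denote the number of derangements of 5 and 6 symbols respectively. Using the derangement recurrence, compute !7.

!7 = (7-1)·(!6 + !5) = 6·(265 + 44) = 6·309 = 1854.

1854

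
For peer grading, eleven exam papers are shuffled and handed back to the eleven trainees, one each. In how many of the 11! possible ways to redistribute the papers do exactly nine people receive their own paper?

Pick the 9 fixed positions: C(11,9) = 55 ways.
The other 2 form a derangement: !2 = 1.
Total: 55 × 1 = 55.

55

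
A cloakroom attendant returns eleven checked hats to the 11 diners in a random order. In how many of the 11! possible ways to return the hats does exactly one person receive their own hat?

Choose which one of the 11 is fixed: C(11,1) = 11.
The remaining 10 must be deranged: !10 = 1334961.
Total: 11 × 1334961 = 14684571.

14684571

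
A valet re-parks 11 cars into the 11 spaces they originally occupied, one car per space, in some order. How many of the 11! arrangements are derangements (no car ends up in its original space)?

14684570

The subfactorial !11 = [11!/e] (nearest integer).
11! = 39916800, and 39916800/e ≈ 14684570.08, so !11 = 14684570.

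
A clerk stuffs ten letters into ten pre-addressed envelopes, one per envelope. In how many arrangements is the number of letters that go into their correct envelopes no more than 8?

Sum C(10,i)·!(10-i) for i = 0..8:
  i=0: C(10,0)·!10 = 1·1334961 = 1334961
  i=1: C(10,1)·!9 = 10·133496 = 1334960
  i=2: C(10,2)·!8 = 45·14833 = 667485
  i=3: C(10,3)·!7 = 120·1854 = 222480
  i=4: C(10,4)·!6 = 210·265 = 55650
  i=5: C(10,5)·!5 = 252·44 = 11088
  i=6: C(10,6)·!4 = 210·9 = 1890
  i=7: C(10,7)·!3 = 120·2 = 240
  i=8: C(10,8)·!2 = 45·1 = 45
Total = 3628799.

3628799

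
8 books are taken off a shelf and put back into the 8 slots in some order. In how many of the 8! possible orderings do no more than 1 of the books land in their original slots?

# with exactly i fixed is C(8,i)·!(8-i); sum over i=0..1:
  i=0: C(8,0)·!8 = 1·14833 = 14833
  i=1: C(8,1)·!7 = 8·1854 = 14832
Total = 29665.

29665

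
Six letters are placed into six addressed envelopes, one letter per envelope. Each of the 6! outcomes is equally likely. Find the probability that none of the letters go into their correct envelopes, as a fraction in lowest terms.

Favorable outcomes: !6 = 265.
Total outcomes: 6! = 720.
Probability = 265/720 = 53/144.

53/144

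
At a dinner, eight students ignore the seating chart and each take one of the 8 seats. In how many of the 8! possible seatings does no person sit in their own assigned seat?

14833

Use !n = n·!(n-1) + (-1)^n.
!8 = 8·1854 + 1 = 14833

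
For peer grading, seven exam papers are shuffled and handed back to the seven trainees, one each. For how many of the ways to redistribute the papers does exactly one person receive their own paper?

1855

Pick the single fixed position: C(7,1) = 7 ways.
The other 6 form a derangement: !6 = 265.
Total: 7 × 265 = 1855.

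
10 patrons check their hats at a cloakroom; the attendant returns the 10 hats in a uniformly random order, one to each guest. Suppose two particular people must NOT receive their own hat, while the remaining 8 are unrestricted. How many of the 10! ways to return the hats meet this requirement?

2943360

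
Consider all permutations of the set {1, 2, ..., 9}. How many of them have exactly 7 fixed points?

Pick the 7 fixed positions: C(9,7) = 36 ways.
The other 2 form a derangement: !2 = 1.
Total: 36 × 1 = 36.

36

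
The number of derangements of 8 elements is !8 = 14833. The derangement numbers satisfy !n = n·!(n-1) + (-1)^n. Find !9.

!9 = 9·14833 - 1 = 133496.

133496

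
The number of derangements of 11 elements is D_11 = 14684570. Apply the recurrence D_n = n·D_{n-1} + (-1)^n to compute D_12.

D_12 = 12·14684570 + 1 = 176214841.

176214841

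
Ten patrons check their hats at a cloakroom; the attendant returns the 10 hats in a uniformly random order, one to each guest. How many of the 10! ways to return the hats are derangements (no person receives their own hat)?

1334961

Recurrence: !10 = 9·(!9 + !8).
!10 = 9·(133496 + 14833) = 9·148329 = 1334961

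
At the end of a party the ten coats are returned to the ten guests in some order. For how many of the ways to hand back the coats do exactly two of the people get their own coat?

Pick the 2 fixed positions: C(10,2) = 45 ways.
The remaining 8 must be deranged: !8 = 14833.
Total: 45 × 14833 = 667485.

667485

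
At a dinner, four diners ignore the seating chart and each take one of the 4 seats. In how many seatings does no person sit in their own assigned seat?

By inclusion-exclusion, !4 = Σ (-1)^k · 4!/k! for k=0..4
= 4! - 4!/1! + 4!/2! - 4!/3! + 4!/4!
= 24 - 24 + 12 - 4 + 1
= 9

9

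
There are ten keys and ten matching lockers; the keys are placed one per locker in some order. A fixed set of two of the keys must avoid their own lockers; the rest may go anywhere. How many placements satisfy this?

2943360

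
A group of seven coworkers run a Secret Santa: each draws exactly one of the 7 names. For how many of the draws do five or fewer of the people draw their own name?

# with exactly i fixed is C(7,i)·!(7-i); sum over i=0..5:
  i=0: C(7,0)·!7 = 1·1854 = 1854
  i=1: C(7,1)·!6 = 7·265 = 1855
  i=2: C(7,2)·!5 = 21·44 = 924
  i=3: C(7,3)·!4 = 35·9 = 315
  i=4: C(7,4)·!3 = 35·2 = 70
  i=5: C(7,5)·!2 = 21·1 = 21
Total = 5039.

5039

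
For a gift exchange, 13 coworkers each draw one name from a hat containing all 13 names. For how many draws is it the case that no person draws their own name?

2290792932

The subfactorial !13 = [13!/e] (nearest integer).
13! = 6227020800, and 6227020800/e ≈ 2290792932.07, so !13 = 2290792932.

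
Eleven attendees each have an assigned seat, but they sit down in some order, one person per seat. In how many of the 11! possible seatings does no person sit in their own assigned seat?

14684570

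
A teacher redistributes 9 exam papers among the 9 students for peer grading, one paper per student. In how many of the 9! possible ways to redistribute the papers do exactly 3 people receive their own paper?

Pick the 3 fixed positions: C(9,3) = 84 ways.
The other 6 form a derangement: !6 = 265.
Total: 84 × 265 = 22260.

22260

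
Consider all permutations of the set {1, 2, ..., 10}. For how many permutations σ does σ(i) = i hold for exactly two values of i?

667485

Pick the 2 fixed positions: C(10,2) = 45 ways.
The remaining 8 must be deranged: !8 = 14833.
Total: 45 × 14833 = 667485.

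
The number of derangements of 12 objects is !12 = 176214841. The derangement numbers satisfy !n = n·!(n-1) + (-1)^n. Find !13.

2290792932

!13 = 13·176214841 - 1 = 2290792932.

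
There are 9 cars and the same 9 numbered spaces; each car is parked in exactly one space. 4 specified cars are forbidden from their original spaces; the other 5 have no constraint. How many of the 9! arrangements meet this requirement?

229080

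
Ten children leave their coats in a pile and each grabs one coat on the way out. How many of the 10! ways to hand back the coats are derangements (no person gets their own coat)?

Use !n = n·!(n-1) + (-1)^n.
!10 = 10·133496 + 1 = 1334961

1334961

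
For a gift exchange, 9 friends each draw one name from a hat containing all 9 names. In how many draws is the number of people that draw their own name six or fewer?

362843

# with exactly i fixed is C(9,i)·!(9-i); sum over i=0..6:
  i=0: C(9,0)·!9 = 1·133496 = 133496
  i=1: C(9,1)·!8 = 9·14833 = 133497
  i=2: C(9,2)·!7 = 36·1854 = 66744
  i=3: C(9,3)·!6 = 84·265 = 22260
  i=4: C(9,4)·!5 = 126·44 = 5544
  i=5: C(9,5)·!4 = 126·9 = 1134
  i=6: C(9,6)·!3 = 84·2 = 168
Total = 362843.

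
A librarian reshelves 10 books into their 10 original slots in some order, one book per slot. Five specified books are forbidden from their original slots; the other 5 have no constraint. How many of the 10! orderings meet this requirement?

Inclusion-exclusion on the 5 forbidden self-matches:
Σ_{j=0}^{5} (-1)^j C(5,j)(10-j)!
= C(5,0)·10! - C(5,1)·9! + C(5,2)·8! - C(5,3)·7! + C(5,4)·6! - C(5,5)·5!
= 3628800 - 1814400 + 403200 - 50400 + 3600 - 120
= 2170680

2170680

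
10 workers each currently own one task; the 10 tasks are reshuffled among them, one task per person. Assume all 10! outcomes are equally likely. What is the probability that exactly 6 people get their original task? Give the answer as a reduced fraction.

1/1920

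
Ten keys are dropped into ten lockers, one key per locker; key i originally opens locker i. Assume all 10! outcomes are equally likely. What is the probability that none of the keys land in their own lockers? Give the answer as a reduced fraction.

16481/44800

Favorable outcomes: !10 = 1334961.
Total outcomes: 10! = 3628800.
Probability = 1334961/3628800 = 16481/44800.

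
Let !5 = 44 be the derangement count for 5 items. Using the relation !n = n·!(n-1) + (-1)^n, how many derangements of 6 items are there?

265

!6 = 6·44 + 1 = 265.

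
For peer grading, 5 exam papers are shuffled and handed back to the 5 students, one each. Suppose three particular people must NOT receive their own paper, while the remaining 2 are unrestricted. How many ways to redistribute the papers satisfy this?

64

Inclusion-exclusion on the 3 forbidden self-matches:
Σ_{j=0}^{3} (-1)^j C(3,j)(5-j)!
= C(3,0)·5! - C(3,1)·4! + C(3,2)·3! - C(3,3)·2!
= 120 - 72 + 18 - 2
= 64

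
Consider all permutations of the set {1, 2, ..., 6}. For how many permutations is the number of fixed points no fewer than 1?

455

# with exactly i fixed is C(6,i)·!(6-i); sum over i=1..6:
  i=1: C(6,1)·!5 = 6·44 = 264
  i=2: C(6,2)·!4 = 15·9 = 135
  i=3: C(6,3)·!3 = 20·2 = 40
  i=4: C(6,4)·!2 = 15·1 = 15
  i=5: C(6,5)·!1 = 6·0 = 0
  i=6: C(6,6)·!0 = 1·1 = 1
Total = 455.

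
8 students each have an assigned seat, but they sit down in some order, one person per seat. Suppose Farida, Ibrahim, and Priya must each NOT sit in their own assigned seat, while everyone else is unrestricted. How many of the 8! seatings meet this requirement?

Let A_j be the event that the j-th constrained one is fixed. By inclusion-exclusion over the 3 events:
Σ_{j=0}^{3} (-1)^j C(3,j)(8-j)!
= C(3,0)·8! - C(3,1)·7! + C(3,2)·6! - C(3,3)·5!
= 40320 - 15120 + 2160 - 120
= 27240

27240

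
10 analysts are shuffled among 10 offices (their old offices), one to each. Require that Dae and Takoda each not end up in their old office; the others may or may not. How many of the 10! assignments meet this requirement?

2943360

Let A_j be the event that the j-th constrained one is fixed. By inclusion-exclusion over the 2 events:
Σ_{j=0}^{2} (-1)^j C(2,j)(10-j)!
= C(2,0)·10! - C(2,1)·9! + C(2,2)·8!
= 3628800 - 725760 + 40320
= 2943360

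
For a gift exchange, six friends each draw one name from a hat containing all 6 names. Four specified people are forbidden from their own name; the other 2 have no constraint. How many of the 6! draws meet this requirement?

362

Inclusion-exclusion on the 4 forbidden self-matches:
Σ_{j=0}^{4} (-1)^j C(4,j)(6-j)!
= C(4,0)·6! - C(4,1)·5! + C(4,2)·4! - C(4,3)·3! + C(4,4)·2!
= 720 - 480 + 144 - 24 + 2
= 362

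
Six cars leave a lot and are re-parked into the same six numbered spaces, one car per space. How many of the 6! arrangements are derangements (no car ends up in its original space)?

265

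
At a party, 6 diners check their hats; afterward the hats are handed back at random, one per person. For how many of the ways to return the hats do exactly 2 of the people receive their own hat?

135

Choose which 2 of the 6 are fixed: C(6,2) = 15.
The remaining 4 must be deranged: !4 = 9.
Total: 15 × 9 = 135.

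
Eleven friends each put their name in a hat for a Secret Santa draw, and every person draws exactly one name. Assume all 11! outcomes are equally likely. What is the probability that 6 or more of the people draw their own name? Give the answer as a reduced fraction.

Favorable outcomes: Σ_{i≥6} C(11,i)·!(11-i) = 462·44 + 330·9 + 165·2 + 55·1 + 11·0 + 1·1 = 23684.
Total outcomes: 11! = 39916800.
Probability = 23684/39916800 = 5921/9979200.

5921/9979200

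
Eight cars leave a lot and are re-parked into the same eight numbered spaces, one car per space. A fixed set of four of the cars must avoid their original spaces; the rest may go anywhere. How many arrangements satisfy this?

24024

Inclusion-exclusion on the 4 forbidden self-matches:
Σ_{j=0}^{4} (-1)^j C(4,j)(8-j)!
= C(4,0)·8! - C(4,1)·7! + C(4,2)·6! - C(4,3)·5! + C(4,4)·4!
= 40320 - 20160 + 4320 - 480 + 24
= 24024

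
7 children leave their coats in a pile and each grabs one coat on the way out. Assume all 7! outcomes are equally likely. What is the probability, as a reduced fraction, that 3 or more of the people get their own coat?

Favorable outcomes: Σ_{i≥3} C(7,i)·!(7-i) = 35·9 + 35·2 + 21·1 + 7·0 + 1·1 = 407.
Total outcomes: 7! = 5040.
Probability = 407/5040 = 407/5040.

407/5040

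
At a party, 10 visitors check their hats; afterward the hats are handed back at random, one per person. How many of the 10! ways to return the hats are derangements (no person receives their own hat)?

1334961

Use !n = n·!(n-1) + (-1)^n.
!10 = 10·133496 + 1 = 1334961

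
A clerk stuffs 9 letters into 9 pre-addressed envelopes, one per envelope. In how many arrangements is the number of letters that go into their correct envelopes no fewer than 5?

Sum C(9,i)·!(9-i) for i = 5..9:
  i=5: C(9,5)·!4 = 126·9 = 1134
  i=6: C(9,6)·!3 = 84·2 = 168
  i=7: C(9,7)·!2 = 36·1 = 36
  i=8: C(9,8)·!1 = 9·0 = 0
  i=9: C(9,9)·!0 = 1·1 = 1
Total = 1339.

1339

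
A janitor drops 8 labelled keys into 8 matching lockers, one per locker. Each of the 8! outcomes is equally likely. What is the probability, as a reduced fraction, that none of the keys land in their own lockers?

Favorable outcomes: !8 = 14833.
Total outcomes: 8! = 40320.
Probability = 14833/40320 = 2119/5760.

2119/5760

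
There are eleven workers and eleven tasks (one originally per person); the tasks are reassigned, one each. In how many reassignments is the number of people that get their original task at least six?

23684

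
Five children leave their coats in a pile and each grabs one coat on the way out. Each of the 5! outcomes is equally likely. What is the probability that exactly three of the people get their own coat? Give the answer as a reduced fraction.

1/12

Favorable outcomes: C(5,3)·!2 = 10·1 = 10.
Total outcomes: 5! = 120.
Probability = 10/120 = 1/12.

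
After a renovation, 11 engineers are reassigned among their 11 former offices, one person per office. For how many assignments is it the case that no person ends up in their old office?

By inclusion-exclusion, !11 = Σ (-1)^k · 11!/k! for k=0..11
= 11! - 11!/1! + 11!/2! - 11!/3! + 11!/4! - 11!/5! + 11!/6! - 11!/7! + 11!/8! - 11!/9! + 11!/10! - 11!/11!
= 39916800 - 39916800 + 19958400 - 6652800 + 1663200 - 332640 + 55440 - 7920 + 990 - 110 + 11 - 1
= 14684570

14684570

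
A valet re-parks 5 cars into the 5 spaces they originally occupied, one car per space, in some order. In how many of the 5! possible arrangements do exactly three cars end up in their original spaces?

10

Choose which 3 of the 5 are fixed: C(5,3) = 10.
The remaining 2 must be deranged: !2 = 1.
Total: 10 × 1 = 10.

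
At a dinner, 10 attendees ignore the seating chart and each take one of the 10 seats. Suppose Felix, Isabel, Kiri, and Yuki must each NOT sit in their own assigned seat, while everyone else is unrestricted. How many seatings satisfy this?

2399760

Inclusion-exclusion on the 4 forbidden self-matches:
Σ_{j=0}^{4} (-1)^j C(4,j)(10-j)!
= C(4,0)·10! - C(4,1)·9! + C(4,2)·8! - C(4,3)·7! + C(4,4)·6!
= 3628800 - 1451520 + 241920 - 20160 + 720
= 2399760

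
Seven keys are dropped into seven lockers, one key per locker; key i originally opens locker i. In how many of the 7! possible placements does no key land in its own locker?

1854

Use !n = n·!(n-1) + (-1)^n.
!7 = 7·265 - 1 = 1854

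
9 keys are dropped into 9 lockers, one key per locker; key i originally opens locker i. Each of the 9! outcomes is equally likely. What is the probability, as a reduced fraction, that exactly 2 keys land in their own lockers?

Favorable outcomes: C(9,2)·!7 = 36·1854 = 66744.
Total outcomes: 9! = 362880.
Probability = 66744/362880 = 103/560.

103/560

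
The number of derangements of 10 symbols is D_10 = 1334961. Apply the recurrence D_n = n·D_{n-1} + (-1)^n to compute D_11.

14684570

D_11 = 11·1334961 - 1 = 14684570.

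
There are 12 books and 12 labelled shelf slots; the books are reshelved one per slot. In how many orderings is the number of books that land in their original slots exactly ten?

66

Pick the 10 fixed positions: C(12,10) = 66 ways.
The remaining 2 must be deranged: !2 = 1.
Total: 66 × 1 = 66.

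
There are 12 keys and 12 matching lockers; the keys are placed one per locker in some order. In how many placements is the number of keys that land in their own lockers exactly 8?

Pick the 8 fixed positions: C(12,8) = 495 ways.
The remaining 4 must be deranged: !4 = 9.
Total: 495 × 9 = 4455.

4455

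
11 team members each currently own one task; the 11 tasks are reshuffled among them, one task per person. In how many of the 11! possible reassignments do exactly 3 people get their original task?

Choose which 3 of the 11 are fixed: C(11,3) = 165.
The other 8 form a derangement: !8 = 14833.
Total: 165 × 14833 = 2447445.

2447445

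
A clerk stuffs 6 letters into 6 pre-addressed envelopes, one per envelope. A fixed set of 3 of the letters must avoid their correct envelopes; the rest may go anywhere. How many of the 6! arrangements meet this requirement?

426

Inclusion-exclusion on the 3 forbidden self-matches:
Σ_{j=0}^{3} (-1)^j C(3,j)(6-j)!
= C(3,0)·6! - C(3,1)·5! + C(3,2)·4! - C(3,3)·3!
= 720 - 360 + 72 - 6
= 426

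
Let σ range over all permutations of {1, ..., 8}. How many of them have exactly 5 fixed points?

Pick the 5 fixed positions: C(8,5) = 56 ways.
The other 3 form a derangement: !3 = 2.
Total: 56 × 2 = 112.

112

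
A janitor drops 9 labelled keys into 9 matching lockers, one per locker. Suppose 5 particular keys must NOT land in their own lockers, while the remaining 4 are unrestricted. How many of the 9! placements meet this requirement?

205056

Let A_j be the event that the j-th constrained one is fixed. By inclusion-exclusion over the 5 events:
Σ_{j=0}^{5} (-1)^j C(5,j)(9-j)!
= C(5,0)·9! - C(5,1)·8! + C(5,2)·7! - C(5,3)·6! + C(5,4)·5! - C(5,5)·4!
= 362880 - 201600 + 50400 - 7200 + 600 - 24
= 205056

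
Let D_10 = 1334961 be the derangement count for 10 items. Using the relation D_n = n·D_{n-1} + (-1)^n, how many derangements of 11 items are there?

14684570

D_11 = 11·1334961 - 1 = 14684570.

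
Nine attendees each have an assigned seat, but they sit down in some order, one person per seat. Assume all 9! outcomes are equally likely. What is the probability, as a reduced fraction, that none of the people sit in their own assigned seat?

16687/45360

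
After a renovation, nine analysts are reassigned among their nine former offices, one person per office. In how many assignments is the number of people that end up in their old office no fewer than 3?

29143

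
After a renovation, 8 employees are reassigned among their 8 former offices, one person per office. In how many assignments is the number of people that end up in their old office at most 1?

# with exactly i fixed is C(8,i)·!(8-i); sum over i=0..1:
  i=0: C(8,0)·!8 = 1·14833 = 14833
  i=1: C(8,1)·!7 = 8·1854 = 14832
Total = 29665.

29665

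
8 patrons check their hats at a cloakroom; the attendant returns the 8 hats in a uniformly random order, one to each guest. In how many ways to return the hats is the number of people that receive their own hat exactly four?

630

Choose which 4 of the 8 are fixed: C(8,4) = 70.
The remaining 4 must be deranged: !4 = 9.
Total: 70 × 9 = 630.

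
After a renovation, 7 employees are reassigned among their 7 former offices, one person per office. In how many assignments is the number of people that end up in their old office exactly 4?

Pick the 4 fixed positions: C(7,4) = 35 ways.
The remaining 3 must be deranged: !3 = 2.
Total: 35 × 2 = 70.

70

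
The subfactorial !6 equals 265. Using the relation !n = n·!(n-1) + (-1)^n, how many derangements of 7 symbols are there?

1854

!7 = 7·265 - 1 = 1854.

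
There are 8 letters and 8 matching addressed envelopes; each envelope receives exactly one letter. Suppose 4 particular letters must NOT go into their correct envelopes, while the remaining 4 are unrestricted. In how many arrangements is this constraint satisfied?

24024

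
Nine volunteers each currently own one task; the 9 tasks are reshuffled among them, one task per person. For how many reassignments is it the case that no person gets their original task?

Use !n = (n-1)(!(n-1) + !(n-2)).
!9 = 8·(14833 + 1854) = 8·16687 = 133496

133496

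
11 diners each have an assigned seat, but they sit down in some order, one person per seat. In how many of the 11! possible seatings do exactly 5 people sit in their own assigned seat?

122430

Choose which 5 of the 11 are fixed: C(11,5) = 462.
The other 6 form a derangement: !6 = 265.
Total: 462 × 265 = 122430.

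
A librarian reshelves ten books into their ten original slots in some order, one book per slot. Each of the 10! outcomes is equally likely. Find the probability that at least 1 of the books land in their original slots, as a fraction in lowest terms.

28319/44800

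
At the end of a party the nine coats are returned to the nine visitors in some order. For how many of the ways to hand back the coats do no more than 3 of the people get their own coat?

355997

# with exactly i fixed is C(9,i)·!(9-i); sum over i=0..3:
  i=0: C(9,0)·!9 = 1·133496 = 133496
  i=1: C(9,1)·!8 = 9·14833 = 133497
  i=2: C(9,2)·!7 = 36·1854 = 66744
  i=3: C(9,3)·!6 = 84·265 = 22260
Total = 355997.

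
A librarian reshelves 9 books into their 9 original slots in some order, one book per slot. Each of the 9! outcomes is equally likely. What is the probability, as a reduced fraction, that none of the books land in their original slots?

16687/45360

Favorable outcomes: !9 = 133496.
Total outcomes: 9! = 362880.
Probability = 133496/362880 = 16687/45360.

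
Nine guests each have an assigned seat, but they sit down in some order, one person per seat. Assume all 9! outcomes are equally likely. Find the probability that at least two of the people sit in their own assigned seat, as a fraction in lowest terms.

95887/362880

Favorable outcomes: Σ_{i≥2} C(9,i)·!(9-i) = 36·1854 + 84·265 + 126·44 + 126·9 + 84·2 + 36·1 + 9·0 + 1·1 = 95887.
Total outcomes: 9! = 362880.
Probability = 95887/362880 = 95887/362880.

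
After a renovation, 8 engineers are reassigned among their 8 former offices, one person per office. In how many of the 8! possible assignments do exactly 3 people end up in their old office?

Pick the 3 fixed positions: C(8,3) = 56 ways.
The other 5 form a derangement: !5 = 44.
Total: 56 × 44 = 2464.

2464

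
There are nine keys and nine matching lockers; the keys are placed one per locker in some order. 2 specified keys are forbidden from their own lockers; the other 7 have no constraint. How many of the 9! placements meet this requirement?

Let A_j be the event that the j-th constrained one is fixed. By inclusion-exclusion over the 2 events:
Σ_{j=0}^{2} (-1)^j C(2,j)(9-j)!
= C(2,0)·9! - C(2,1)·8! + C(2,2)·7!
= 362880 - 80640 + 5040
= 287280

287280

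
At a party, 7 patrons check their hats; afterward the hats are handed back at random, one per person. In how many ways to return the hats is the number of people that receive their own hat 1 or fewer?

3709

Sum C(7,i)·!(7-i) for i = 0..1:
  i=0: C(7,0)·!7 = 1·1854 = 1854
  i=1: C(7,1)·!6 = 7·265 = 1855
Total = 3709.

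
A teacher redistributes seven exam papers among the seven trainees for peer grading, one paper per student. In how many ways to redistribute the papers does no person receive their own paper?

1854

!7 = 7! · Σ_{k=0}^{7} (-1)^k/k!
= 7! - 7!/1! + 7!/2! - 7!/3! + 7!/4! - 7!/5! + 7!/6! - 7!/7!
= 5040 - 5040 + 2520 - 840 + 210 - 42 + 7 - 1
= 1854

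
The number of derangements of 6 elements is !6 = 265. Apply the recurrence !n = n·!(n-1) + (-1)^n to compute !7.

1854

!7 = 7·265 - 1 = 1854.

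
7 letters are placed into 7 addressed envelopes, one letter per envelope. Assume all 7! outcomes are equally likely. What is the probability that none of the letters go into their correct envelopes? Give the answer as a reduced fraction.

103/280

Favorable outcomes: !7 = 1854.
Total outcomes: 7! = 5040.
Probability = 1854/5040 = 103/280.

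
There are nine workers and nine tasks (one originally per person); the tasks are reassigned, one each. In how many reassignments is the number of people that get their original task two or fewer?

333737

# with exactly i fixed is C(9,i)·!(9-i); sum over i=0..2:
  i=0: C(9,0)·!9 = 1·133496 = 133496
  i=1: C(9,1)·!8 = 9·14833 = 133497
  i=2: C(9,2)·!7 = 36·1854 = 66744
Total = 333737.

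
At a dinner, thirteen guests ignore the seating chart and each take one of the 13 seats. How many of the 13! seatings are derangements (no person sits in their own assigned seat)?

!13 is the nearest integer to 13!/e.
13! = 6227020800, and 6227020800/e ≈ 2290792932.07, so !13 = 2290792932.

2290792932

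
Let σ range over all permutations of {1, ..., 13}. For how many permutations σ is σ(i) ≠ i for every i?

2290792932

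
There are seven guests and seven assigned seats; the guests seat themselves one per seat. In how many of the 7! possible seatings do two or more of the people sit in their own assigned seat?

Sum C(7,i)·!(7-i) for i = 2..7:
  i=2: C(7,2)·!5 = 21·44 = 924
  i=3: C(7,3)·!4 = 35·9 = 315
  i=4: C(7,4)·!3 = 35·2 = 70
  i=5: C(7,5)·!2 = 21·1 = 21
  i=6: C(7,6)·!1 = 7·0 = 0
  i=7: C(7,7)·!0 = 1·1 = 1
Total = 1331.

1331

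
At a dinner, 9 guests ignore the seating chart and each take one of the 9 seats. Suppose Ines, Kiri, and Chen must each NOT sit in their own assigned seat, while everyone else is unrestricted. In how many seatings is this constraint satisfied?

256320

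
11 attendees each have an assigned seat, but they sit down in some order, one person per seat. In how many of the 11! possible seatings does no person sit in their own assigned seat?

!11 is the nearest integer to 11!/e.
11! = 39916800, and 39916800/e ≈ 14684570.08, so !11 = 14684570.

14684570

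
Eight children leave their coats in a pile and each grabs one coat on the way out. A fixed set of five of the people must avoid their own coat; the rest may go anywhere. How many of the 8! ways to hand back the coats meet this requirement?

21234

Let A_j be the event that the j-th constrained one is fixed. By inclusion-exclusion over the 5 events:
Σ_{j=0}^{5} (-1)^j C(5,j)(8-j)!
= C(5,0)·8! - C(5,1)·7! + C(5,2)·6! - C(5,3)·5! + C(5,4)·4! - C(5,5)·3!
= 40320 - 25200 + 7200 - 1200 + 120 - 6
= 21234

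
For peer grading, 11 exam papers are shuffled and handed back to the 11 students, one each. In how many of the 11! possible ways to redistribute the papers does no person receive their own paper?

14684570

By inclusion-exclusion, !11 = Σ (-1)^k · 11!/k! for k=0..11
= 11! - 11!/1! + 11!/2! - 11!/3! + 11!/4! - 11!/5! + 11!/6! - 11!/7! + 11!/8! - 11!/9! + 11!/10! - 11!/11!
= 39916800 - 39916800 + 19958400 - 6652800 + 1663200 - 332640 + 55440 - 7920 + 990 - 110 + 11 - 1
= 14684570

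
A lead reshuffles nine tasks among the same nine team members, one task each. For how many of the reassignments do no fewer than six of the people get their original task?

205

Sum C(9,i)·!(9-i) for i = 6..9:
  i=6: C(9,6)·!3 = 84·2 = 168
  i=7: C(9,7)·!2 = 36·1 = 36
  i=8: C(9,8)·!1 = 9·0 = 0
  i=9: C(9,9)·!0 = 1·1 = 1
Total = 205.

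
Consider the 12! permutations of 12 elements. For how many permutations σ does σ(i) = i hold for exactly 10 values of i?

66

Pick the 10 fixed positions: C(12,10) = 66 ways.
The remaining 2 must be deranged: !2 = 1.
Total: 66 × 1 = 66.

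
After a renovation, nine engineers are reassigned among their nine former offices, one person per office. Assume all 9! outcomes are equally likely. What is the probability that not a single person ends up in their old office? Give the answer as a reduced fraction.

16687/45360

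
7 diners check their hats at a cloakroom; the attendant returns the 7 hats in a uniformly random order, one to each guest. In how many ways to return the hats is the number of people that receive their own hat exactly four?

70

Pick the 4 fixed positions: C(7,4) = 35 ways.
The remaining 3 must be deranged: !3 = 2.
Total: 35 × 2 = 70.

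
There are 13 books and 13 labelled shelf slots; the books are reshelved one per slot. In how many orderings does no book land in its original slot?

The subfactorial !13 = [13!/e] (nearest integer).
13! = 6227020800, and 6227020800/e ≈ 2290792932.07, so !13 = 2290792932.

2290792932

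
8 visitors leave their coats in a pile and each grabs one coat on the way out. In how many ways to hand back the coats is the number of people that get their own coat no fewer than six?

29

Sum C(8,i)·!(8-i) for i = 6..8:
  i=6: C(8,6)·!2 = 28·1 = 28
  i=7: C(8,7)·!1 = 8·0 = 0
  i=8: C(8,8)·!0 = 1·1 = 1
Total = 29.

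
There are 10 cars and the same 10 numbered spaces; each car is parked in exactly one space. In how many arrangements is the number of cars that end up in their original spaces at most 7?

3628754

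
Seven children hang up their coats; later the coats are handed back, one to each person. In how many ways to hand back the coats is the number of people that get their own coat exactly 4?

70

Choose which 4 of the 7 are fixed: C(7,4) = 35.
The remaining 3 must be deranged: !3 = 2.
Total: 35 × 2 = 70.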